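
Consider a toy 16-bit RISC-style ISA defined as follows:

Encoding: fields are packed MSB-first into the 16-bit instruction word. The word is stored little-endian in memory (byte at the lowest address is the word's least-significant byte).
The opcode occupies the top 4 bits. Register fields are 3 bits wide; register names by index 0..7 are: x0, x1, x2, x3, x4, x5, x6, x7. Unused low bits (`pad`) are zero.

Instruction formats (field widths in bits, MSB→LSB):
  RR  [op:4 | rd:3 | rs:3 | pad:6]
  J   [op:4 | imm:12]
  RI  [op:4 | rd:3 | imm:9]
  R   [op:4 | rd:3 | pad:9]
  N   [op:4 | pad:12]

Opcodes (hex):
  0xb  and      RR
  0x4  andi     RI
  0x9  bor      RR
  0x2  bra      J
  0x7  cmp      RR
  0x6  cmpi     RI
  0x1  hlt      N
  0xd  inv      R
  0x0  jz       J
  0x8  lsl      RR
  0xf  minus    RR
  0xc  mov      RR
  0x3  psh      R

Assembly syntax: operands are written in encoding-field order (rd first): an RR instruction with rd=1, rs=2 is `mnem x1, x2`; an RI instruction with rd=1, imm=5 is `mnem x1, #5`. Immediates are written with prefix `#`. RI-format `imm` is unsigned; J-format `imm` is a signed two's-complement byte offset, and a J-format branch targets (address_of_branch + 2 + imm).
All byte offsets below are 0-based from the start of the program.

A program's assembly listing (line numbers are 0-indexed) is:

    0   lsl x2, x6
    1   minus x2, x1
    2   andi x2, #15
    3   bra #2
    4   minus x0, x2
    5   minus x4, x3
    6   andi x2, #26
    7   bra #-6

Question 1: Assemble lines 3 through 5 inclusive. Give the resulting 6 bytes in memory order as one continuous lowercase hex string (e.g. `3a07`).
022080f0c0f8

line 3 (bra): pack op=0x2:4|imm=2:12 = 0x2002; little→ 02 20
line 4 (minus): pack op=0xf:4|rd=0:3|rs=2:3|pad=0:6 = 0xf080; little→ 80 f0
line 5 (minus): pack op=0xf:4|rd=4:3|rs=3:3|pad=0:6 = 0xf8c0; little→ c0 f8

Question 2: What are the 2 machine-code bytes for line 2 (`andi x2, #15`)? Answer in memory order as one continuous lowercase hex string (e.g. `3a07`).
line 2 (andi): pack op=0x4:4|rd=2:3|imm=15:9 = 0x440f; little→ 0f 44

0f44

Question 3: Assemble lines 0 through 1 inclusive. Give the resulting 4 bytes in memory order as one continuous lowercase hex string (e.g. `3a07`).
808540f4

L0: lsl op=0x8:4|rd=2:3|rs=6:3|pad=0:6 ⇒ 0x8580 ⇒ little 80 85
L1: minus op=0xf:4|rd=2:3|rs=1:3|pad=0:6 ⇒ 0xf440 ⇒ little 40 f4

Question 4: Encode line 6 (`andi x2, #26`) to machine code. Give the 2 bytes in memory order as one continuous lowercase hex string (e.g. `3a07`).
L6: andi op=0x4:4|rd=2:3|imm=26:9 ⇒ 0x441a ⇒ little 1a 44

1a44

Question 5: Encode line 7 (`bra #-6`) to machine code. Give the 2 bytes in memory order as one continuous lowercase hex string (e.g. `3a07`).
L7: bra op=0x2:4|imm=-6:12 ⇒ 0x2ffa ⇒ little fa 2f

fa2f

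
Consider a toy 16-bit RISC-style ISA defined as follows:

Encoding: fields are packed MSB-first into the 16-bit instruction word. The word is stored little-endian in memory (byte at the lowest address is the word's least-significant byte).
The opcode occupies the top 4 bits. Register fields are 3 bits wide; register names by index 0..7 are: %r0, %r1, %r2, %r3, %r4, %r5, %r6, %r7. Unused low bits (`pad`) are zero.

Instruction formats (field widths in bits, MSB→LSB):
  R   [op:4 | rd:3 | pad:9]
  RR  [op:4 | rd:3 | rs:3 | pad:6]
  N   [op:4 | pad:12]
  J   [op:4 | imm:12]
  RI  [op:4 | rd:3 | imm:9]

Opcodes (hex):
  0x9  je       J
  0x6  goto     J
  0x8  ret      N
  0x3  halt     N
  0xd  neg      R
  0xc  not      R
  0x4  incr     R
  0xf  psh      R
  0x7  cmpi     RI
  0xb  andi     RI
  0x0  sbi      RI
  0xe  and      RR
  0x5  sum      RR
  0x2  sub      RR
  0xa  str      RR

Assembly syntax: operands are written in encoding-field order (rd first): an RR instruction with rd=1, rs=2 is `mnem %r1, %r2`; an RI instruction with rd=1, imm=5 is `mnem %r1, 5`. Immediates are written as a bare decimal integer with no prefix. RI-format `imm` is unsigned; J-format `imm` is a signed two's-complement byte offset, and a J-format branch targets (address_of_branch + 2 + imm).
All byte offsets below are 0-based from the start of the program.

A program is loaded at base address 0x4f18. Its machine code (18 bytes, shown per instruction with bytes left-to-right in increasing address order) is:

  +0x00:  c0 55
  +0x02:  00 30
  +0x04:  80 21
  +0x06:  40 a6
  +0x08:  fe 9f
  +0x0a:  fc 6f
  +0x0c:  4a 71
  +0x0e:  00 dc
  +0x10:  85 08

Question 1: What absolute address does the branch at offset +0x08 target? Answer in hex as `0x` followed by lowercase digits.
0x4f20

@+08  little-endian(fe 9f) = 0x9ffe
  top 4b → 0x9 → je [J]
  imm@[11:0]=0xffe (s12→-2) ⇒ -2
  target = base 0x4f18 + off 0x08 + 2 + imm -2 = 0x4f20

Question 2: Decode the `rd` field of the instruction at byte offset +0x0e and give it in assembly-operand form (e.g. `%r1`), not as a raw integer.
%r6

off 0x0e: read 00 dc as little → 0xdc00
  op=0xdc00>>12=0xd ⇒ neg (R)
  rd@[11:9]=0x6 ⇒ %r6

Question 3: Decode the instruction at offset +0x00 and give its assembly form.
sum %r2, %r7

@+00  little-endian(c0 55) = 0x55c0
  op=0x55c0>>12=0x5 ⇒ sum (RR)
  [11:9] rd=2 = %r2
  [8:6] rs=7 = %r7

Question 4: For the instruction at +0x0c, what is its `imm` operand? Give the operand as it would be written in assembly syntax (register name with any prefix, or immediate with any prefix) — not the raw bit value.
[0c] 4a 71 → 0x714a
  top 4b → 0x7 → cmpi [RI]
  [11:9] rd=0 = %r0
  [8:0] imm=330 = 330

330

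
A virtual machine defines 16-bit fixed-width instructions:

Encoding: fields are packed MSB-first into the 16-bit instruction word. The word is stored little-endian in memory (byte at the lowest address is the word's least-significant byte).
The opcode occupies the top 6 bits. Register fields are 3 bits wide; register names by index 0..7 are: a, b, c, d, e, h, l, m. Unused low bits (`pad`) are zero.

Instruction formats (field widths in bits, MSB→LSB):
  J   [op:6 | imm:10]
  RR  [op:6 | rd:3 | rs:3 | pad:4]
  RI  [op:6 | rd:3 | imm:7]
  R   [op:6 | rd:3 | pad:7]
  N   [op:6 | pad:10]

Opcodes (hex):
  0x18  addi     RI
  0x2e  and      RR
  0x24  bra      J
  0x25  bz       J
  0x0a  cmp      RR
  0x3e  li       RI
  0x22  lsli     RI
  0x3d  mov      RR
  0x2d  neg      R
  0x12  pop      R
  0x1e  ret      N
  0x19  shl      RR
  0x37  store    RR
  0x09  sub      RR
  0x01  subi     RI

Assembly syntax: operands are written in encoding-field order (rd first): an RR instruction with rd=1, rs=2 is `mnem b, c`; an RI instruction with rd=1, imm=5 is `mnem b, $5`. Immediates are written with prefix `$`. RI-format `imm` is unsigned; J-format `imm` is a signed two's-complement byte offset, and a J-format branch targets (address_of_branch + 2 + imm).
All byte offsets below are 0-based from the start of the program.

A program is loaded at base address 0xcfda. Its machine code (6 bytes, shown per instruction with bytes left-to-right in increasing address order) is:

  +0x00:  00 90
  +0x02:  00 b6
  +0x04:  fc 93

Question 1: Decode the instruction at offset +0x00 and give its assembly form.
bra $0

off 0x00: read 00 90 as little → 0x9000
  op=0x9000>>10=0x24 ⇒ bra (J)
  imm: (w>>0)&0x3ff=0x0 → $0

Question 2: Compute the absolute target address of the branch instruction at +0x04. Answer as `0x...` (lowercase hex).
0xcfdc

@+04  little-endian(fc 93) = 0x93fc
  op=0x93fc>>10=0x24 ⇒ bra (J)
  imm@[9:0]=0x3fc (s10→-4) ⇒ $-4
  target = base 0xcfda + off 0x04 + 2 + imm -4 = 0xcfdc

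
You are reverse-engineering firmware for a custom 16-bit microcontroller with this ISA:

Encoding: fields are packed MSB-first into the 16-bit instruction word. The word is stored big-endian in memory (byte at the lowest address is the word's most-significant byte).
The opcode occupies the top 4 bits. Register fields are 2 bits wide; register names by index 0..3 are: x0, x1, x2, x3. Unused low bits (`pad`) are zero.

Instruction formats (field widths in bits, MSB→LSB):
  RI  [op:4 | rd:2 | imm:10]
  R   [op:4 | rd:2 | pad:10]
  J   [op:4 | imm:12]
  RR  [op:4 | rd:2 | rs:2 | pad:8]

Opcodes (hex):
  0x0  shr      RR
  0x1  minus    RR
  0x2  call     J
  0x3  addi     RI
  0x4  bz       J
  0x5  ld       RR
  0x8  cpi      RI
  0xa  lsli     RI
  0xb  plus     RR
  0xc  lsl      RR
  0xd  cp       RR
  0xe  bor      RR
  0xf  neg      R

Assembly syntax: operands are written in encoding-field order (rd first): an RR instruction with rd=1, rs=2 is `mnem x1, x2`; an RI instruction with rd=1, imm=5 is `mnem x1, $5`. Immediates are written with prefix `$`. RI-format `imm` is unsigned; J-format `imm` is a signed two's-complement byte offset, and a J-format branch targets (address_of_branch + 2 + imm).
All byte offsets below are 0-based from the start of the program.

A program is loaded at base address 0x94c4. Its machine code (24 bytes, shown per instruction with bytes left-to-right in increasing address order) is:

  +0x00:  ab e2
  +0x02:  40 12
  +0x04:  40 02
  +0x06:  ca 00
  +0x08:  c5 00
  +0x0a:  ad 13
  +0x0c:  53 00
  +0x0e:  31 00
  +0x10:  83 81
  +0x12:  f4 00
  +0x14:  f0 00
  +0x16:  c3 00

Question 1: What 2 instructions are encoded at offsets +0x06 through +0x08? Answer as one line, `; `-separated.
lsl x2, x2; lsl x1, x1

+0x06: ca 00 ⇒ word 0xca00 (big)
  opcode bits[15:12]=0xc: lsl/RR
  rd: (w>>10)&0x3=0x2 → x2
  rs: (w>>8)&0x3=0x2 → x2
+0x08: c5 00 ⇒ word 0xc500 (big)
  opcode bits[15:12]=0xc: lsl/RR
  rd: (w>>10)&0x3=0x1 → x1
  rs: (w>>8)&0x3=0x1 → x1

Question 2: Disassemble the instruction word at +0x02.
bz $18

@+02  big-endian(40 12) = 0x4012
  top 4b → 0x4 → bz [J]
  imm: (w>>0)&0xfff=0x12 → $18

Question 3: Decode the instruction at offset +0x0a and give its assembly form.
[0a] ad 13 → 0xad13
  top 4b → 0xa → lsli [RI]
  [11:10] rd=3 = x3
  [9:0] imm=275 = $275

lsli x3, $275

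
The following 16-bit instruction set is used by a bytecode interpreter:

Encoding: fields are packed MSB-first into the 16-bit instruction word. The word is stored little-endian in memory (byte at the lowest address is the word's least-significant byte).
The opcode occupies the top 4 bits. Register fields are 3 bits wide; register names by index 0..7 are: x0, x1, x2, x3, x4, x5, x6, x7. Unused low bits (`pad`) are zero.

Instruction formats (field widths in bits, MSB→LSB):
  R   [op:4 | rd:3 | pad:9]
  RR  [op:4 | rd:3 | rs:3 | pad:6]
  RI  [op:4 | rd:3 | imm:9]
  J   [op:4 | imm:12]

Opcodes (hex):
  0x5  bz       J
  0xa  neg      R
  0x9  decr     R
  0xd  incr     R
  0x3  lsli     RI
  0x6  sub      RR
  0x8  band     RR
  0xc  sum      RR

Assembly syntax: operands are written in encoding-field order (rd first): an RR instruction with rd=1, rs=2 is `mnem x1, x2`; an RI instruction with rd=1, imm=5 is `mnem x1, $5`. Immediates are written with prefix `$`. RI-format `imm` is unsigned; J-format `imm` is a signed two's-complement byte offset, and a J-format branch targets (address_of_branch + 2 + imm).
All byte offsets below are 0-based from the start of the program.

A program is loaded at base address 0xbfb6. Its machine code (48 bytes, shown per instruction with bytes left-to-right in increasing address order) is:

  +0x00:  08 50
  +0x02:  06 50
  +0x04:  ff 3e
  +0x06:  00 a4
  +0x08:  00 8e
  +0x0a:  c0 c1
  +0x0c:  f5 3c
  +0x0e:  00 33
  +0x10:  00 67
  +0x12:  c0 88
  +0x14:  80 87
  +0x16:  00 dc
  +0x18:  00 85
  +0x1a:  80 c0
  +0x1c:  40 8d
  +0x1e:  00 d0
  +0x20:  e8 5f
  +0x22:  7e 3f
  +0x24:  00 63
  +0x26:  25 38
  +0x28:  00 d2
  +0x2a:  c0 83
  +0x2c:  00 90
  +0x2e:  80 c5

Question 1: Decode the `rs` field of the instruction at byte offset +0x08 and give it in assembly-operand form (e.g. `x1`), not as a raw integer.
x0

+0x08: 00 8e ⇒ word 0x8e00 (little)
  op=0x8e00>>12=0x8 ⇒ band (RR)
  [11:9] rd=7 = x7
  [8:6] rs=0 = x0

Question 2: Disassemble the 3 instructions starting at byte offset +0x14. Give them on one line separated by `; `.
[14] 80 87 → 0x8780
  op=0x8780>>12=0x8 ⇒ band (RR)
  rd@[11:9]=0x3 ⇒ x3
  rs@[8:6]=0x6 ⇒ x6
[16] 00 dc → 0xdc00
  op=0xdc00>>12=0xd ⇒ incr (R)
  rd@[11:9]=0x6 ⇒ x6
[18] 00 85 → 0x8500
  op=0x8500>>12=0x8 ⇒ band (RR)
  rd@[11:9]=0x2 ⇒ x2
  rs@[8:6]=0x4 ⇒ x4

band x3, x6; incr x6; band x2, x4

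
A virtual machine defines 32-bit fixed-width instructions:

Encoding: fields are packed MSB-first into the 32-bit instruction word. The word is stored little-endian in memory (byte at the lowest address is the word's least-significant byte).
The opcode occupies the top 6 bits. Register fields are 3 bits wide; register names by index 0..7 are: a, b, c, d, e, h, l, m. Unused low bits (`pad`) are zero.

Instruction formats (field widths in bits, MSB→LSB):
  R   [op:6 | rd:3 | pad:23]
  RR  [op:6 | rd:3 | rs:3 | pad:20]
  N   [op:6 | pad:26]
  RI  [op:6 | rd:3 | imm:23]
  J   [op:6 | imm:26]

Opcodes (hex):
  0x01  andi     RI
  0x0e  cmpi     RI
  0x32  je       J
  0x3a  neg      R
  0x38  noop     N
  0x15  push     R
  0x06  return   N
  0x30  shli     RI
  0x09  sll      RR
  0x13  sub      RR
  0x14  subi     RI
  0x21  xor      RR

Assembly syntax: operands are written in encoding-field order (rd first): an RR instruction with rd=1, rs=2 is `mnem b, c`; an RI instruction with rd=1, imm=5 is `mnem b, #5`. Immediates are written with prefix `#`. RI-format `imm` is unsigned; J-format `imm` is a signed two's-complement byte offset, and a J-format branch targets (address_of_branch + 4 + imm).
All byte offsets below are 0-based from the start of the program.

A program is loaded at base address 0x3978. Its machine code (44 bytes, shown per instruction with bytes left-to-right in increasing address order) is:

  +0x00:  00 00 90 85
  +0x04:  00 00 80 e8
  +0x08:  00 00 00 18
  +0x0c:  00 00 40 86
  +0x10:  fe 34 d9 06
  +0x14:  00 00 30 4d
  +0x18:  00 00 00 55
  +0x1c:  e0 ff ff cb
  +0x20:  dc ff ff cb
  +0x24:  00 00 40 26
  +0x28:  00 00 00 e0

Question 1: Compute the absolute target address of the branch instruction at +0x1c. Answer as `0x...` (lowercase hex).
@+1c  little-endian(e0 ff ff cb) = 0xcbffffe0
  opcode bits[31:26]=0x32: je/J
  [25:0] imm=67108832 (s26→-32) = #-32
  target = base 0x3978 + off 0x1c + 4 + imm -32 = 0x3978

0x3978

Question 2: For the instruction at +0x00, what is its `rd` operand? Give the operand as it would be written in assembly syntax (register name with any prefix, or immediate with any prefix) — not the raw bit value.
off 0x00: read 00 00 90 85 as little → 0x85900000
  opcode bits[31:26]=0x21: xor/RR
  rd: (w>>23)&0x7=0x3 → d
  rs: (w>>20)&0x7=0x1 → b

d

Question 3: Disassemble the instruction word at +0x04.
@+04  little-endian(00 00 80 e8) = 0xe8800000
  opcode bits[31:26]=0x3a: neg/R
  [25:23] rd=1 = b

neg b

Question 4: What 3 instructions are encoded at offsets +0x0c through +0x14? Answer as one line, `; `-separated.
xor e, e; andi h, #5846270; sub c, d

+0x0c: 00 00 40 86 ⇒ word 0x86400000 (little)
  top 6b → 0x21 → xor [RR]
  [25:23] rd=4 = e
  [22:20] rs=4 = e
+0x10: fe 34 d9 06 ⇒ word 0x06d934fe (little)
  top 6b → 0x1 → andi [RI]
  [25:23] rd=5 = h
  [22:0] imm=5846270 = #5846270
+0x14: 00 00 30 4d ⇒ word 0x4d300000 (little)
  top 6b → 0x13 → sub [RR]
  [25:23] rd=2 = c
  [22:20] rs=3 = d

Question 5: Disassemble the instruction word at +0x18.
+0x18: 00 00 00 55 ⇒ word 0x55000000 (little)
  opcode bits[31:26]=0x15: push/R
  rd: (w>>23)&0x7=0x2 → c

push c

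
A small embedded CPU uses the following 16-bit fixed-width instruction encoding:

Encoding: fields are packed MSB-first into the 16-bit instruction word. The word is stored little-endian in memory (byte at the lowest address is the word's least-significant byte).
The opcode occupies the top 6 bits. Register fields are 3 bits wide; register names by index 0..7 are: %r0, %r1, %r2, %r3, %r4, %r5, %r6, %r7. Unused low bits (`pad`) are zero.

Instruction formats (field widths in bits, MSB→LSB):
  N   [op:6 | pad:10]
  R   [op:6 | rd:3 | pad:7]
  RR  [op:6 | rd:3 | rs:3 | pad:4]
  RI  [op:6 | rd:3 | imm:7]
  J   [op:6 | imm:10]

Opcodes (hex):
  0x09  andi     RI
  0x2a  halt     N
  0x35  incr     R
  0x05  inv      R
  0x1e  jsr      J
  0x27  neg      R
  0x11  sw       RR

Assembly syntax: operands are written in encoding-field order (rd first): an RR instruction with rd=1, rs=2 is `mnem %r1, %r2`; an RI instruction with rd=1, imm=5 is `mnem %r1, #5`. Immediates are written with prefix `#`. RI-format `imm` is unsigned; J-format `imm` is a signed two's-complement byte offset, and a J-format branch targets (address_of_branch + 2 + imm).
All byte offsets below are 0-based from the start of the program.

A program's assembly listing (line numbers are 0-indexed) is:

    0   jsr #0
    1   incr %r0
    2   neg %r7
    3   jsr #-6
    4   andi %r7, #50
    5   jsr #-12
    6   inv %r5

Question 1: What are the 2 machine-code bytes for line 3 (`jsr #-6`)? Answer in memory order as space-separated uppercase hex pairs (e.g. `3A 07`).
line 3 (jsr): pack op=0x1e:6|imm=-6:10 = 0x7bfa; little→ fa 7b

FA 7B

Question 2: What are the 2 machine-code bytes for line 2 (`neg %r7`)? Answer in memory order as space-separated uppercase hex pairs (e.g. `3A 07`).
L2: neg op=0x27:6|rd=7:3|pad=0:7 ⇒ 0x9f80 ⇒ little 80 9f

80 9F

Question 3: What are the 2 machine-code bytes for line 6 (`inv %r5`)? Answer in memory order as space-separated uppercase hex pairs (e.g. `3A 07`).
6. inv fields op=0x5:6|rd=5:3|pad=0:7 → word 1680h → 80 16

80 16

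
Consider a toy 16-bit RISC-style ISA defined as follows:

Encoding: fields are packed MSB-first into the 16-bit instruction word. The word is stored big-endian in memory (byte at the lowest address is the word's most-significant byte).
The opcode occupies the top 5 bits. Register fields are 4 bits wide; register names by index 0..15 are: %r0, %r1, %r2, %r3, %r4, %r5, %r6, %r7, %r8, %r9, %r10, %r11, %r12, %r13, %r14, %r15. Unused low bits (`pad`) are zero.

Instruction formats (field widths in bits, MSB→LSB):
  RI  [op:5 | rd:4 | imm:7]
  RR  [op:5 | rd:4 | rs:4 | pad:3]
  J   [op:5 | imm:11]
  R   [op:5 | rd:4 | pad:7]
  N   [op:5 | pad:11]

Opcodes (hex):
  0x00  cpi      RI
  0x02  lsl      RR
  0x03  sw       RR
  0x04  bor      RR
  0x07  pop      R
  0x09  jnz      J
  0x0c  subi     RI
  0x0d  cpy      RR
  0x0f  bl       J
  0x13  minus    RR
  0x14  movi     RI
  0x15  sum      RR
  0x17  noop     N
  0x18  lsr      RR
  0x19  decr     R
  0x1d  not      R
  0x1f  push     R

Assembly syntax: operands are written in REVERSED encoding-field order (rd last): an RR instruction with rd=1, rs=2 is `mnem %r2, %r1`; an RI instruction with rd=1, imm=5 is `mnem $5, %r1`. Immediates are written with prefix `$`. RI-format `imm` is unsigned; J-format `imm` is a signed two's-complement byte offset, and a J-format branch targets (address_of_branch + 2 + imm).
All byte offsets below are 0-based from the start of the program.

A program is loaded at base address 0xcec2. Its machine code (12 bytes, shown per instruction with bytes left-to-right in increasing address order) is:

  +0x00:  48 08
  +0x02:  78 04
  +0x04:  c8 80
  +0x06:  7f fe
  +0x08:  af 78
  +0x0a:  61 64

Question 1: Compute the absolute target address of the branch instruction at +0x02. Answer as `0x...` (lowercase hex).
0xceca

[02] 78 04 → 0x7804
  top 5b → 0xf → bl [J]
  [10:0] imm=4 = $4
  target = base 0xcec2 + off 0x02 + 2 + imm 4 = 0xceca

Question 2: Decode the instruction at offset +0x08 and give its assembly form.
sum %r15, %r14

[08] af 78 → 0xaf78
  opcode bits[15:11]=0x15: sum/RR
  [10:7] rd=14 = %r14
  [6:3] rs=15 = %r15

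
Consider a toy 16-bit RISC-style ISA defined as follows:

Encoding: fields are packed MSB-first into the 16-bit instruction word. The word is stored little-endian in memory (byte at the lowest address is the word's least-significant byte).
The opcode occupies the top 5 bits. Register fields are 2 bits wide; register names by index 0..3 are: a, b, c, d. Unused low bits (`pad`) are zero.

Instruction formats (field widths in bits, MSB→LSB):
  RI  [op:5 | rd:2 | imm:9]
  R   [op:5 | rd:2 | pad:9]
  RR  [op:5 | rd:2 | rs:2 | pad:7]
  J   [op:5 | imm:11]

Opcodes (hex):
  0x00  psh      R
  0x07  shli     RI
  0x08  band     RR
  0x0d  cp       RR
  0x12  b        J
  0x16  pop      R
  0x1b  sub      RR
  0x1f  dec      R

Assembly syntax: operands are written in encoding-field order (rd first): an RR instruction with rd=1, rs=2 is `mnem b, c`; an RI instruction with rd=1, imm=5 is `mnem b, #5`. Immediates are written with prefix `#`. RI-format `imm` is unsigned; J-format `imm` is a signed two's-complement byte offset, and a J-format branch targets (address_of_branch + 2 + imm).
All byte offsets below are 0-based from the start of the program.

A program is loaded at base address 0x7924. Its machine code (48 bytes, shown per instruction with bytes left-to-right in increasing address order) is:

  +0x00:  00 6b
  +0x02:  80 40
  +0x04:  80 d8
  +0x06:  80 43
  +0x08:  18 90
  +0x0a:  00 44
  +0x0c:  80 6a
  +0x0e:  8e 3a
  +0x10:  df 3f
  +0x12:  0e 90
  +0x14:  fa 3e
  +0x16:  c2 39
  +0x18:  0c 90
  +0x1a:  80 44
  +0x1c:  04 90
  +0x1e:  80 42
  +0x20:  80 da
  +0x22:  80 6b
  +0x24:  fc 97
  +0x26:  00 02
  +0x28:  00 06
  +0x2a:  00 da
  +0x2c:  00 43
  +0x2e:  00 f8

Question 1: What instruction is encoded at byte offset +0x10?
shli d, #479

off 0x10: read df 3f as little → 0x3fdf
  opcode bits[15:11]=0x7: shli/RI
  [10:9] rd=3 = d
  [8:0] imm=479 = #479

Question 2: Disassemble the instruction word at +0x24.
b #-4

+0x24: fc 97 ⇒ word 0x97fc (little)
  top 5b → 0x12 → b [J]
  [10:0] imm=2044 (s11→-4) = #-4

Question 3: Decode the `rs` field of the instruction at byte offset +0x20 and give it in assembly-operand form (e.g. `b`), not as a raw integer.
b

+0x20: 80 da ⇒ word 0xda80 (little)
  op=0xda80>>11=0x1b ⇒ sub (RR)
  rd@[10:9]=0x1 ⇒ b
  rs@[8:7]=0x1 ⇒ b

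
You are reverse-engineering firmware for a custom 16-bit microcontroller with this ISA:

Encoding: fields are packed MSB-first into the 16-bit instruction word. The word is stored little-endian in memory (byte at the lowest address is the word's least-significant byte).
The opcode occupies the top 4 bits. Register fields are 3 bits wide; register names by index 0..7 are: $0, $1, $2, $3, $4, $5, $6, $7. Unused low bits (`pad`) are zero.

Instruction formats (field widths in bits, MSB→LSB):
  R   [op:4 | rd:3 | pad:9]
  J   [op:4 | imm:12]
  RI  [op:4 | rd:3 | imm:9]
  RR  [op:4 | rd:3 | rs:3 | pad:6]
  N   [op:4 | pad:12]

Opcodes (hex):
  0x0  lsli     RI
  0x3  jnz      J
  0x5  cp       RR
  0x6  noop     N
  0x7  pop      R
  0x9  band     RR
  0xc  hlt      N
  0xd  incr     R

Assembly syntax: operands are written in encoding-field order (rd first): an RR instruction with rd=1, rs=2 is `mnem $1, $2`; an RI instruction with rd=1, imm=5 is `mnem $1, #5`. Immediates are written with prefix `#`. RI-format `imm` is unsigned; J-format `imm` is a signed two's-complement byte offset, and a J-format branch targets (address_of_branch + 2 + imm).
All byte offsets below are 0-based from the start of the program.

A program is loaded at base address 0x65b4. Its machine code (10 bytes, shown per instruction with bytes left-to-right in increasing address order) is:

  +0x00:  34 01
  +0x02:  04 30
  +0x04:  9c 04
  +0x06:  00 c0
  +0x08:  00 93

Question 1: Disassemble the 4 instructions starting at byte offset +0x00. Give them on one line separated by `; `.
lsli $0, #308; jnz #4; lsli $2, #156; hlt

+0x00: 34 01 ⇒ word 0x0134 (little)
  top 4b → 0x0 → lsli [RI]
  rd@[11:9]=0x0 ⇒ $0
  imm@[8:0]=0x134 ⇒ #308
+0x02: 04 30 ⇒ word 0x3004 (little)
  top 4b → 0x3 → jnz [J]
  imm@[11:0]=0x4 ⇒ #4
+0x04: 9c 04 ⇒ word 0x049c (little)
  top 4b → 0x0 → lsli [RI]
  rd@[11:9]=0x2 ⇒ $2
  imm@[8:0]=0x9c ⇒ #156
+0x06: 00 c0 ⇒ word 0xc000 (little)
  top 4b → 0xc → hlt [N]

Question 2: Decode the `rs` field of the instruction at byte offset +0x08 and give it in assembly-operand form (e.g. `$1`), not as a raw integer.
$4

[08] 00 93 → 0x9300
  op=0x9300>>12=0x9 ⇒ band (RR)
  rd@[11:9]=0x1 ⇒ $1
  rs@[8:6]=0x4 ⇒ $4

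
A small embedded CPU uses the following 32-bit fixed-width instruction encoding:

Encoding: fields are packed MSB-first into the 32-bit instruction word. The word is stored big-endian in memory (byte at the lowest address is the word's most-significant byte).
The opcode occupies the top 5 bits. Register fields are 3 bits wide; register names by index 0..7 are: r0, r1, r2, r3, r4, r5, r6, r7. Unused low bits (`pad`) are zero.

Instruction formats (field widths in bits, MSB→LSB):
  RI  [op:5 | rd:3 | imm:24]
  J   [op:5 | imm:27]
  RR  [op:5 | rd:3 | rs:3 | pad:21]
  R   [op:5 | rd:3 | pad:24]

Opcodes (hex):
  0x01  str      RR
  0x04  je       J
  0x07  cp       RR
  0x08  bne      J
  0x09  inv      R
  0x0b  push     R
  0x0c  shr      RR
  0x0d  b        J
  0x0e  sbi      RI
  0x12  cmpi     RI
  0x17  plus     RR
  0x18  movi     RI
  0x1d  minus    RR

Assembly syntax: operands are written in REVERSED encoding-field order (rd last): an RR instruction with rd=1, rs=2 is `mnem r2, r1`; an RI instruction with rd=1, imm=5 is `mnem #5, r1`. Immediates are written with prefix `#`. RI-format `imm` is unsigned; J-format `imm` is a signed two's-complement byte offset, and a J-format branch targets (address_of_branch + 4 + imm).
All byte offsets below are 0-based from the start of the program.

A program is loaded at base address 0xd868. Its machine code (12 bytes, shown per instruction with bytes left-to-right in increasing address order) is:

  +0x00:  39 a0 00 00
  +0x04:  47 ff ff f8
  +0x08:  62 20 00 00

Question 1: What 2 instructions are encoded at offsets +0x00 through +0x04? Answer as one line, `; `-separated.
+0x00: 39 a0 00 00 ⇒ word 0x39a00000 (big)
  top 5b → 0x7 → cp [RR]
  rd: (w>>24)&0x7=0x1 → r1
  rs: (w>>21)&0x7=0x5 → r5
+0x04: 47 ff ff f8 ⇒ word 0x47fffff8 (big)
  top 5b → 0x8 → bne [J]
  imm: (w>>0)&0x7ffffff=0x7fffff8 (s27→-8) → #-8

cp r5, r1; bne #-8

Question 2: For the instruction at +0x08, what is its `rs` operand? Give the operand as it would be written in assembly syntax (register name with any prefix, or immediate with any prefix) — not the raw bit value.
r1

+0x08: 62 20 00 00 ⇒ word 0x62200000 (big)
  op=0x62200000>>27=0xc ⇒ shr (RR)
  rd: (w>>24)&0x7=0x2 → r2
  rs: (w>>21)&0x7=0x1 → r1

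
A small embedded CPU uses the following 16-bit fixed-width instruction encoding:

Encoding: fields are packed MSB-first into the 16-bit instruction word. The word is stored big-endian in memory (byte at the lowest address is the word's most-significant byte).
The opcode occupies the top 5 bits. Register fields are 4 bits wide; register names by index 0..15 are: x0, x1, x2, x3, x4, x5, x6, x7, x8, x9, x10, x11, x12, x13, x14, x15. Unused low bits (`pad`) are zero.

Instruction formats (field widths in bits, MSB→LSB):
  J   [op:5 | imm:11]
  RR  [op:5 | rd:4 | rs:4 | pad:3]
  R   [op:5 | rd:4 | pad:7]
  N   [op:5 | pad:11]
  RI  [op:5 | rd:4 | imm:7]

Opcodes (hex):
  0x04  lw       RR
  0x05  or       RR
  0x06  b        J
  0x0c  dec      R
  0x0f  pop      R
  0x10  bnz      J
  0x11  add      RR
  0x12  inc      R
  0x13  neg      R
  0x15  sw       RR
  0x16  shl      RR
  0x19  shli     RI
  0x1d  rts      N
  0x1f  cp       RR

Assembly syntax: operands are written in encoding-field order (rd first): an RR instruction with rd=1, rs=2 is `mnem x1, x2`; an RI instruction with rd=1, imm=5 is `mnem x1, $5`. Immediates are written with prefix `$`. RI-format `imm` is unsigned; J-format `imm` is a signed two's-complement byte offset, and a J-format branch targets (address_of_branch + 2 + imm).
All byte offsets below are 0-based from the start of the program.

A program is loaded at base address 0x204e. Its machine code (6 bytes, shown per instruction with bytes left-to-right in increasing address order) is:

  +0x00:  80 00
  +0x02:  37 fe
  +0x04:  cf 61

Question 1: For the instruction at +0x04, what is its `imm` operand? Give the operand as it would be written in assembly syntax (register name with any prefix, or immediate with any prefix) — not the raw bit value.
+0x04: cf 61 ⇒ word 0xcf61 (big)
  opcode bits[15:11]=0x19: shli/RI
  rd: (w>>7)&0xf=0xe → x14
  imm: (w>>0)&0x7f=0x61 → $97

$97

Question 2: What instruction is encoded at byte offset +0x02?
b $-2

+0x02: 37 fe ⇒ word 0x37fe (big)
  opcode bits[15:11]=0x6: b/J
  imm: (w>>0)&0x7ff=0x7fe (s11→-2) → $-2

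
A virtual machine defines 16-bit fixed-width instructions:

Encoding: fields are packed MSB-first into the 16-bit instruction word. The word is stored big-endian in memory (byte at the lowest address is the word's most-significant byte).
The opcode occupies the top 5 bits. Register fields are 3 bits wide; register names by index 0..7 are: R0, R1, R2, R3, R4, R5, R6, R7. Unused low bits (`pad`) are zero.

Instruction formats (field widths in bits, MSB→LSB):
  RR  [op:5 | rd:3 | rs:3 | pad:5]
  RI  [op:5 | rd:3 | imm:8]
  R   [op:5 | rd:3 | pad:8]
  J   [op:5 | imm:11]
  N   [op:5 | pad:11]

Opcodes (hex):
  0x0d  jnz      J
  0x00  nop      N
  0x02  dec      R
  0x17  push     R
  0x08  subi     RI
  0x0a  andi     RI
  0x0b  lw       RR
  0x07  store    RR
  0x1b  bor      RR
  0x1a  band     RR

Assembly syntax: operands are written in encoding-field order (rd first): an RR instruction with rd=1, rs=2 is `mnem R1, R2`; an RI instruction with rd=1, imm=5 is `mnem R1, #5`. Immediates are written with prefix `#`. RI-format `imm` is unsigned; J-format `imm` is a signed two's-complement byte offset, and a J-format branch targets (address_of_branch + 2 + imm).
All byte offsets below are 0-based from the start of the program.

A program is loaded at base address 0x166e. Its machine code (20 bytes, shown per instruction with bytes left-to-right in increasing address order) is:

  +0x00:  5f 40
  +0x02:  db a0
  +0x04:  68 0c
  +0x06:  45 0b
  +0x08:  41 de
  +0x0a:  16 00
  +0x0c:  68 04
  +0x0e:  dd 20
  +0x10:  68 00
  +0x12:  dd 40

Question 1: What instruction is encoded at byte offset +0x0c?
+0x0c: 68 04 ⇒ word 0x6804 (big)
  opcode bits[15:11]=0xd: jnz/J
  imm: (w>>0)&0x7ff=0x4 → #4

jnz #4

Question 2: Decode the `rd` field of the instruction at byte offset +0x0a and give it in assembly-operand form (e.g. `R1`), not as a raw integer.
@+0a  big-endian(16 00) = 0x1600
  op=0x1600>>11=0x2 ⇒ dec (R)
  rd@[10:8]=0x6 ⇒ R6

R6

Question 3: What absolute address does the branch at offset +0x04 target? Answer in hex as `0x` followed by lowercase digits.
0x1680

+0x04: 68 0c ⇒ word 0x680c (big)
  op=0x680c>>11=0xd ⇒ jnz (J)
  imm@[10:0]=0xc ⇒ #12
  target = base 0x166e + off 0x04 + 2 + imm 12 = 0x1680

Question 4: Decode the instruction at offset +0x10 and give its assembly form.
jnz #0

off 0x10: read 68 00 as big → 0x6800
  op=0x6800>>11=0xd ⇒ jnz (J)
  imm: (w>>0)&0x7ff=0x0 → #0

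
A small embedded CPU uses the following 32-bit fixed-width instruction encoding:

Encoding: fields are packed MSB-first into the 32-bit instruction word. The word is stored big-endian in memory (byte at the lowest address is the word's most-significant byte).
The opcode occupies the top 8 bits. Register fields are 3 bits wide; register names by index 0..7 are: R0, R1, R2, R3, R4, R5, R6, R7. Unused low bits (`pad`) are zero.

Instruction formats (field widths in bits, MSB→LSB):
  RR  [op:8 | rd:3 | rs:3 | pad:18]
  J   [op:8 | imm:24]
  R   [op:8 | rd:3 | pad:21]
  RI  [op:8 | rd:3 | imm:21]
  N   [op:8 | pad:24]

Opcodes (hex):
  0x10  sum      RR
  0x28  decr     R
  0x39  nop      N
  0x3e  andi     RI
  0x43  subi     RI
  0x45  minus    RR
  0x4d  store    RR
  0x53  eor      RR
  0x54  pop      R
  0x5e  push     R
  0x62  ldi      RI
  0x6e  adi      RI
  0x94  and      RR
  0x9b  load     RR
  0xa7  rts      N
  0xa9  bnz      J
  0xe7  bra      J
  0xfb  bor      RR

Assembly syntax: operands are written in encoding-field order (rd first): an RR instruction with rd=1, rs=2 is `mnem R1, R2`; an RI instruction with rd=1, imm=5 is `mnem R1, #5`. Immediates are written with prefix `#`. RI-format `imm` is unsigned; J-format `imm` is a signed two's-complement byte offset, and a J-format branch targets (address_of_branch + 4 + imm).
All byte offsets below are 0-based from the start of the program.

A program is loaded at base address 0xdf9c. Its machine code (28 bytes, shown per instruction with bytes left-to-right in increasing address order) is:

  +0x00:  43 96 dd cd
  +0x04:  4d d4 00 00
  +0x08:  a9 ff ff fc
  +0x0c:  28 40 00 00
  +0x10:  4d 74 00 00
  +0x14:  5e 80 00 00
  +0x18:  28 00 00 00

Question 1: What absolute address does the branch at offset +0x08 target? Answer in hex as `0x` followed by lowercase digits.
off 0x08: read a9 ff ff fc as big → 0xa9fffffc
  top 8b → 0xa9 → bnz [J]
  imm: (w>>0)&0xffffff=0xfffffc (s24→-4) → #-4
  target = base 0xdf9c + off 0x08 + 4 + imm -4 = 0xdfa4

0xdfa4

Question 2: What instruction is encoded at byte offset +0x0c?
@+0c  big-endian(28 40 00 00) = 0x28400000
  opcode bits[31:24]=0x28: decr/R
  [23:21] rd=2 = R2

decr R2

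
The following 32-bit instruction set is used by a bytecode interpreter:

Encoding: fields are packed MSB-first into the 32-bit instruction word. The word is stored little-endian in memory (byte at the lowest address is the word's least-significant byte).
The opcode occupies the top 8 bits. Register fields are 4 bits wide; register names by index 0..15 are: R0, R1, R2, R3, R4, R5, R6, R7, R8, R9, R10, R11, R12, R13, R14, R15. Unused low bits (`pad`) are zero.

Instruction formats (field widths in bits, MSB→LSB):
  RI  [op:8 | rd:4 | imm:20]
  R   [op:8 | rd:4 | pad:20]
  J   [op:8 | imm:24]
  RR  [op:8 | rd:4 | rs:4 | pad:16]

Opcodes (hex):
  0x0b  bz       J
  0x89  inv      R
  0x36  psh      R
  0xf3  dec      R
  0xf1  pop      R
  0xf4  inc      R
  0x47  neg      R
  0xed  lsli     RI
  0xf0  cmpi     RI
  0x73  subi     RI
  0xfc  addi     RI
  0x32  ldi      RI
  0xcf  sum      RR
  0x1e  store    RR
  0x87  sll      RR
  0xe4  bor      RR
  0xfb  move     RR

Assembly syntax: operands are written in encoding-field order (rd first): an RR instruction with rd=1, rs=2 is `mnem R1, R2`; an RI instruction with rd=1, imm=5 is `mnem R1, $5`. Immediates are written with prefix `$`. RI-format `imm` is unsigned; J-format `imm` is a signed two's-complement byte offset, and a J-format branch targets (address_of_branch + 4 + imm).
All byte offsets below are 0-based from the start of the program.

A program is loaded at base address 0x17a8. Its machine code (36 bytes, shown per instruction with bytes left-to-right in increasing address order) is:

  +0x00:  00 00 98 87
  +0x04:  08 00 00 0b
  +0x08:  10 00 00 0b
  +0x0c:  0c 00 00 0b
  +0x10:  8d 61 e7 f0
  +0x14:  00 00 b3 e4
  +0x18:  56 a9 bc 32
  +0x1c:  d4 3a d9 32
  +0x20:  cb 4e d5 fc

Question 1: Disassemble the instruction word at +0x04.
[04] 08 00 00 0b → 0x0b000008
  top 8b → 0xb → bz [J]
  imm@[23:0]=0x8 ⇒ $8

bz $8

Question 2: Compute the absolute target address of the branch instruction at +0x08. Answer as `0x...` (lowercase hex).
0x17c4

@+08  little-endian(10 00 00 0b) = 0x0b000010
  top 8b → 0xb → bz [J]
  [23:0] imm=16 = $16
  target = base 0x17a8 + off 0x08 + 4 + imm 16 = 0x17c4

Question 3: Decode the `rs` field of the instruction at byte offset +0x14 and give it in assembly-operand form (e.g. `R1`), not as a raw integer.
R3

[14] 00 00 b3 e4 → 0xe4b30000
  opcode bits[31:24]=0xe4: bor/RR
  [23:20] rd=11 = R11
  [19:16] rs=3 = R3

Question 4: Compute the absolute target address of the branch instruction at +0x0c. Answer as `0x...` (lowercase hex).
@+0c  little-endian(0c 00 00 0b) = 0x0b00000c
  opcode bits[31:24]=0xb: bz/J
  [23:0] imm=12 = $12
  target = base 0x17a8 + off 0x0c + 4 + imm 12 = 0x17c4

0x17c4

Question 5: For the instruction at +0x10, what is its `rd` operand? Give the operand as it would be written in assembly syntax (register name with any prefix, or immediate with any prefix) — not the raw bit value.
R14

off 0x10: read 8d 61 e7 f0 as little → 0xf0e7618d
  top 8b → 0xf0 → cmpi [RI]
  [23:20] rd=14 = R14
  [19:0] imm=483725 = $483725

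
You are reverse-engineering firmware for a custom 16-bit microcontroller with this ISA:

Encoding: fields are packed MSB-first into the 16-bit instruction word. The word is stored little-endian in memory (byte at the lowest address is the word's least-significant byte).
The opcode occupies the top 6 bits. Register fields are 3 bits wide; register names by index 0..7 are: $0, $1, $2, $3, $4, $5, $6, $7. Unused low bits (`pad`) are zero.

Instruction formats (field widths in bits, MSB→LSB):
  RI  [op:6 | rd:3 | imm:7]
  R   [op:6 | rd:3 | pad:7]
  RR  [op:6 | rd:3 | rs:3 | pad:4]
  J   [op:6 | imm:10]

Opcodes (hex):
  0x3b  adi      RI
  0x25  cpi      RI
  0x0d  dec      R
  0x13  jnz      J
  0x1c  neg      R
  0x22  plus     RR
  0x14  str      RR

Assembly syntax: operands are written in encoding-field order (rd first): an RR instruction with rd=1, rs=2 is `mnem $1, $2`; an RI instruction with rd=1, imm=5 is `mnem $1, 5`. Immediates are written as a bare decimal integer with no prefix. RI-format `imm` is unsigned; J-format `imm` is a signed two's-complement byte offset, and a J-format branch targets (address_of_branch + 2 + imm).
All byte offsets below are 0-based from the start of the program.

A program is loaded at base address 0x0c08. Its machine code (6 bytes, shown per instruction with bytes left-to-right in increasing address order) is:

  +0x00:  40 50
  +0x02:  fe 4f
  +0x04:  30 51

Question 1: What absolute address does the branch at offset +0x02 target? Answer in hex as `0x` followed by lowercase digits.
0x0c0a

@+02  little-endian(fe 4f) = 0x4ffe
  op=0x4ffe>>10=0x13 ⇒ jnz (J)
  imm: (w>>0)&0x3ff=0x3fe (s10→-2) → -2
  target = base 0x0c08 + off 0x02 + 2 + imm -2 = 0x0c0a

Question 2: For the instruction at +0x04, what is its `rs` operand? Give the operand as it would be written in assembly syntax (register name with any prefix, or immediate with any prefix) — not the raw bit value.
$3

off 0x04: read 30 51 as little → 0x5130
  op=0x5130>>10=0x14 ⇒ str (RR)
  rd: (w>>7)&0x7=0x2 → $2
  rs: (w>>4)&0x7=0x3 → $3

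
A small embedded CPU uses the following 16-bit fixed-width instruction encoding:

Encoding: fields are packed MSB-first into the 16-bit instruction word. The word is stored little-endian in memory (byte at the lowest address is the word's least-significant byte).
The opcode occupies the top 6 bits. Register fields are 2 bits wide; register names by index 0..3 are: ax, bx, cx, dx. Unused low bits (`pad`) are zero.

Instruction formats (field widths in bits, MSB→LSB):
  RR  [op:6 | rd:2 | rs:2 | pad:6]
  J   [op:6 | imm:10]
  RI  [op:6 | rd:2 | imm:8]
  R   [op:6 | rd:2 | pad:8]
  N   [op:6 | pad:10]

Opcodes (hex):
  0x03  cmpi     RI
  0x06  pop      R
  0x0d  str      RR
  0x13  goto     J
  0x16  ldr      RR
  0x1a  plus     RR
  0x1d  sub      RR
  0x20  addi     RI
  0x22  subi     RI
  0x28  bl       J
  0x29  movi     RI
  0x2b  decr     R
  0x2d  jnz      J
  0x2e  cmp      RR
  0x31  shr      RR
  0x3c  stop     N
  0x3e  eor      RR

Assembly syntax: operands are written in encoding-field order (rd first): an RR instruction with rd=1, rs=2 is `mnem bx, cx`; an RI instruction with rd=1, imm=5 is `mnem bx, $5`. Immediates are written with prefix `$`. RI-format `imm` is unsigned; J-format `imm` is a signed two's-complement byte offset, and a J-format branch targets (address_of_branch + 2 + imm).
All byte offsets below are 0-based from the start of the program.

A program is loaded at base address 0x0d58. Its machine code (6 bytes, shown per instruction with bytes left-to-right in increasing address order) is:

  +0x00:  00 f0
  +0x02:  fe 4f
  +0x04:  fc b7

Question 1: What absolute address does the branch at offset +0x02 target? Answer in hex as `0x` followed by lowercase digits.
+0x02: fe 4f ⇒ word 0x4ffe (little)
  op=0x4ffe>>10=0x13 ⇒ goto (J)
  imm@[9:0]=0x3fe (s10→-2) ⇒ $-2
  target = base 0x0d58 + off 0x02 + 2 + imm -2 = 0x0d5a

0x0d5a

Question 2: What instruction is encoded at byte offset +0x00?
[00] 00 f0 → 0xf000
  opcode bits[15:10]=0x3c: stop/N

stop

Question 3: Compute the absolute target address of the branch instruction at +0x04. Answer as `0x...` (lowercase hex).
0x0d5a

off 0x04: read fc b7 as little → 0xb7fc
  op=0xb7fc>>10=0x2d ⇒ jnz (J)
  imm@[9:0]=0x3fc (s10→-4) ⇒ $-4
  target = base 0x0d58 + off 0x04 + 2 + imm -4 = 0x0d5a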